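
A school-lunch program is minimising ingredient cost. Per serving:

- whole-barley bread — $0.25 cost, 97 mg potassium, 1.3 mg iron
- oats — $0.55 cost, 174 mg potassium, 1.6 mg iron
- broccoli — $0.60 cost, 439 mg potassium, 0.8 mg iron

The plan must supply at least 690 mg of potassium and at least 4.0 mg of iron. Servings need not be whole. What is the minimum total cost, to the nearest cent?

The cheapest plan sits at a corner of the feasible region — with two constraints it uses at most two foods.
whole-barley bread only: max(690/97, 4.0/1.3) = 7.113 servings → $1.78.
oats only: max(690/174, 4.0/1.6) = 3.966 servings → $2.18.
broccoli only: max(690/439, 4.0/0.8) = 5 servings → $3.00.
whole-barley bread + oats: the both-tight solution has a negative serving — not a feasible corner.
whole-barley bread + broccoli with both tight: 2.442 servings and 1.032 servings → $1.23.
oats + broccoli with both tight: 2.138 servings and 0.7244 servings → $1.61.
The minimum over all feasible corners is $1.23.

$1.23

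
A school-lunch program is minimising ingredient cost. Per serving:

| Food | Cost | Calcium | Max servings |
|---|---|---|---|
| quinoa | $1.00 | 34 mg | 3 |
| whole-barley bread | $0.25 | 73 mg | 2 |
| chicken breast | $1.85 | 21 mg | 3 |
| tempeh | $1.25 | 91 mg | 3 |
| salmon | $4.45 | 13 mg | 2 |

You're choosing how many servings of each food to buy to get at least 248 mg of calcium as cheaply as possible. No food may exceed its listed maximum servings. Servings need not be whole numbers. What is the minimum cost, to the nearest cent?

$1.90

Cost per mg of calcium: whole-barley bread $0.0034, tempeh $0.0137, quinoa $0.0294, chicken breast $0.0881, salmon $0.3423.
Take 2 servings of whole-barley bread: +146.0 mg calcium for $0.50 (total $0.50, still need 102.0 mg).
Take 1.121 servings of tempeh: +102.0 mg calcium for $1.40 (total $1.90, still need 0.0 mg).
Greedy by cheapest-per-mg is optimal for a single linear constraint, so the minimum cost is $1.90.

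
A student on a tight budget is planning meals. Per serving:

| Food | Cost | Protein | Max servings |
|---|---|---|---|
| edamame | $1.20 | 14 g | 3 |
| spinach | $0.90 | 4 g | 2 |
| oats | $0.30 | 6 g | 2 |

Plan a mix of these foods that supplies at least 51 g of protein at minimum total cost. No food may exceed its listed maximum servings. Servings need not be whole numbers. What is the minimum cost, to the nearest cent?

$3.94

Cost per g of protein: oats $0.0500, edamame $0.0857, spinach $0.2250.
Take 2 servings of oats: +12.0 g protein for $0.60 (total $0.60, still need 39.0 g).
Take 2.786 servings of edamame: +39.0 g protein for $3.34 (total $3.94, still need 0.0 g).
Greedy by cheapest-per-g is optimal for a single linear constraint, so the minimum cost is $3.94.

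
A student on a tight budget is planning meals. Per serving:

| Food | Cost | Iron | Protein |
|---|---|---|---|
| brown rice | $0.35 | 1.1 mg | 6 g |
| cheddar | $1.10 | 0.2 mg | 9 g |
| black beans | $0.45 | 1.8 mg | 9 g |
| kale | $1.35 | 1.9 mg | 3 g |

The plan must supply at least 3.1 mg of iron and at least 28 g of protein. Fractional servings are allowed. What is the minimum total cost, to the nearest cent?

An LP optimum is at a vertex; with two nutrient constraints at most two foods are used. Check each candidate.
brown rice only: max(3.1/1.1, 28/6) = 4.667 servings → $1.63.
cheddar only: max(3.1/0.2, 28/9) = 15.5 servings → $17.05.
black beans only: max(3.1/1.8, 28/9) = 3.111 servings → $1.40.
kale only: max(3.1/1.9, 28/3) = 9.333 servings → $12.60.
brown rice + cheddar with both tight: 2.563 servings and 1.402 servings → $2.44.
brown rice + black beans with both targets exact would need a negative amount; discard.
brown rice + kale: the both-tight solution has a negative serving — not a feasible corner.
cheddar + black beans with both tight: 1.562 servings and 1.549 servings → $2.42.
cheddar + kale with both tight: 2.661 servings and 1.352 servings → $4.75.
black beans + kale: the both-tight solution has a negative serving — not a feasible corner.
So the least-cost plan costs $1.40.

$1.40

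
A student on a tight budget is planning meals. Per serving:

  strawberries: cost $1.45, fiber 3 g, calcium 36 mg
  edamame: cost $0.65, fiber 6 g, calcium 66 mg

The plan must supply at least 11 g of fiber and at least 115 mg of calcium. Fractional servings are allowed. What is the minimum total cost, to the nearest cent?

strawberries only: max(11/3, 115/36) = 3.667 servings → $5.32.
edamame only: max(11/6, 115/66) = 1.833 servings → $1.19.
strawberries + edamame: intersection lies outside the first quadrant.
The minimum over all feasible corners is $1.19.

$1.19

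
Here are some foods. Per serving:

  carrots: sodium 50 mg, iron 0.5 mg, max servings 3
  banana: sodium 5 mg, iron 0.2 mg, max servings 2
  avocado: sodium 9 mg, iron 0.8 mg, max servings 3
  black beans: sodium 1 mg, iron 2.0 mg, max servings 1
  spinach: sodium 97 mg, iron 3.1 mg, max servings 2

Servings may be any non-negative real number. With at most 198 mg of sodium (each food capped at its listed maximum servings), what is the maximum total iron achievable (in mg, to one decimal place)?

9.9 mg

Iron per mg sodium: black beans 2, avocado 0.08889, banana 0.04, spinach 0.03196, carrots 0.01.
Take 1 serving of black beans: uses 1 mg sodium, +2.0 mg iron (running total 2.0 mg).
Take 3 servings of avocado: uses 27 mg sodium, +2.4 mg iron (running total 4.4 mg).
Take 2 servings of banana: uses 10 mg sodium, +0.4 mg iron (running total 4.8 mg).
Take 1.649 servings of spinach: uses 160 mg sodium, +5.1 mg iron (running total 9.9 mg).
Filling greedily by iron-per-mg sodium is optimal for one linear limit, giving 9.9 mg.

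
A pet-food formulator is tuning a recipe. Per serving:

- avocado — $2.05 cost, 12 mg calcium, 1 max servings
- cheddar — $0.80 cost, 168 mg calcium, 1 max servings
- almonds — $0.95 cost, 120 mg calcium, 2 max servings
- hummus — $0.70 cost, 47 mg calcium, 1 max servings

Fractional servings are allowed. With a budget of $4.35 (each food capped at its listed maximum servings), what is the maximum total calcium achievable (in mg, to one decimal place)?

Calcium per dollar: cheddar 210, almonds 126.3, hummus 67.14, avocado 5.854.
Take 1 serving of cheddar: spends $0.80, +168.0 mg calcium (running total 168.0 mg).
Take 2 servings of almonds: spends $1.90, +240.0 mg calcium (running total 408.0 mg).
Take 1 serving of hummus: spends $0.70, +47.0 mg calcium (running total 455.0 mg).
Take 0.4634 servings of avocado: spends $0.95, +5.6 mg calcium (running total 460.6 mg).
Filling greedily by calcium-per-dollar is optimal for one linear limit, giving 460.6 mg.

460.6 mg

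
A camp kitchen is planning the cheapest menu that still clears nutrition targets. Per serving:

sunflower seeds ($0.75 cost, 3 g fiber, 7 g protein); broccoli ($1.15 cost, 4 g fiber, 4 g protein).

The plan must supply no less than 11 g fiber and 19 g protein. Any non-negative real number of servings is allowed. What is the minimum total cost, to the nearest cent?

$2.75

At the optimum either one food covers both requirements or two foods hit both targets exactly; no other combination can be cheaper.
sunflower seeds only: max(11/3, 19/7) = 3.667 servings → $2.75.
broccoli only: max(11/4, 19/4) = 4.75 servings → $5.46.
sunflower seeds + broccoli with both tight: 2 servings and 1.25 servings → $2.94.
The minimum over all feasible corners is $2.75.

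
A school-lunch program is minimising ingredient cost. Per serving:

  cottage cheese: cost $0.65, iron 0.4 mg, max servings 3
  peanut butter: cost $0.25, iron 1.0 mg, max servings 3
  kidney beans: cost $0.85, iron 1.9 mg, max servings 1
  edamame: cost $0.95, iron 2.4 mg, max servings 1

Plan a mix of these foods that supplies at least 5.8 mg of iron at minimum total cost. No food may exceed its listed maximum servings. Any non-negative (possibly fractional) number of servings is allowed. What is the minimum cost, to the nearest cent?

Cost per mg of iron: peanut butter $0.2500, edamame $0.3958, kidney beans $0.4474, cottage cheese $1.6250.
Take 3 servings of peanut butter: +3.0 mg iron for $0.75 (total $0.75, still need 2.8 mg).
Take 1 serving of edamame: +2.4 mg iron for $0.95 (total $1.70, still need 0.4 mg).
Take 0.2105 servings of kidney beans: +0.4 mg iron for $0.18 (total $1.88, still need 0.0 mg).
Filling from the cheapest source first is optimal under one linear minimum: $1.88.

$1.88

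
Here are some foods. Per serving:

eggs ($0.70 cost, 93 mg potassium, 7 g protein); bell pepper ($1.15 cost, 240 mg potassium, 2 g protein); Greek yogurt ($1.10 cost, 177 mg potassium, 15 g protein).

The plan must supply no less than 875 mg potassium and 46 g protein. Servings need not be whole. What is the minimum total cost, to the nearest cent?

The cheapest plan sits at a corner of the feasible region — with two constraints it uses at most two foods.
eggs only: max(875/93, 46/7) = 9.409 servings → $6.59.
bell pepper only: max(875/240, 46/2) = 23 servings → $26.45.
Greek yogurt only: max(875/177, 46/15) = 4.944 servings → $5.44.
eggs + bell pepper with both tight: 6.218 servings and 1.236 servings → $5.77.
eggs + Greek yogurt with both targets exact would need a negative amount; discard.
bell pepper + Greek yogurt with both tight: 1.535 servings and 2.862 servings → $4.91.
So the least-cost plan costs $4.91.

$4.91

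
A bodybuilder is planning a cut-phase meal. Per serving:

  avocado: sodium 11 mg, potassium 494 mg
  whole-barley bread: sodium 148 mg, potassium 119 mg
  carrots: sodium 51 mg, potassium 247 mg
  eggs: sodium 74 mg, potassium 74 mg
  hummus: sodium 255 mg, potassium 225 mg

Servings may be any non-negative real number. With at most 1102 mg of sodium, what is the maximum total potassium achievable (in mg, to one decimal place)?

Potassium per mg sodium: avocado 44.91, carrots 4.843, eggs 1, hummus 0.8824, whole-barley bread 0.8041.
With no serving limits, spend the whole sodium allowance on avocado: 1102 mg / 11 mg × 494 mg = 49489.8 mg.

49489.8 mg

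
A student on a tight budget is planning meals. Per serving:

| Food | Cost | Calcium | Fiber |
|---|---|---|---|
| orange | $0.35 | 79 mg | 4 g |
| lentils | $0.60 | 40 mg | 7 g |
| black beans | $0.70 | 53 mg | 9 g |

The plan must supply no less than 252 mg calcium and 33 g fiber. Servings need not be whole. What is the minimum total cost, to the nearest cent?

$2.61

Compare the cost at each extreme point of the feasible region.
orange only: max(252/79, 33/4) = 8.25 servings → $2.89.
lentils only: max(252/40, 33/7) = 6.3 servings → $3.78.
black beans only: max(252/53, 33/9) = 4.755 servings → $3.33.
orange + lentils with both tight: 1.13 servings and 4.069 servings → $2.84.
orange + black beans with both tight: 1.04 servings and 3.204 servings → $2.61.
lentils + black beans: the both-tight solution has a negative serving — not a feasible corner.
The minimum over all feasible corners is $2.61.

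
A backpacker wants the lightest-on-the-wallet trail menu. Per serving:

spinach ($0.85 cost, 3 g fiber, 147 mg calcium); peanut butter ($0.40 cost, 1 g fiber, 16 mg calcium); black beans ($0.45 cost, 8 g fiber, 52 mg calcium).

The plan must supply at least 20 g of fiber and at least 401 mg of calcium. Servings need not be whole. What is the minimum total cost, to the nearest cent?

$2.57

With two linear requirements the optimum uses one or two foods; enumerate the corners.
spinach only: max(20/3, 401/147) = 6.667 servings → $5.67.
peanut butter only: max(20/1, 401/16) = 25.06 servings → $10.03.
black beans only: max(20/8, 401/52) = 7.712 servings → $3.47.
spinach + peanut butter with both tight: 0.8182 servings and 17.55 servings → $7.71.
spinach + black beans with both tight: 2.125 servings and 1.703 servings → $2.57.
peanut butter + black beans with both targets exact would need a negative amount; discard.
So the least-cost plan costs $2.57.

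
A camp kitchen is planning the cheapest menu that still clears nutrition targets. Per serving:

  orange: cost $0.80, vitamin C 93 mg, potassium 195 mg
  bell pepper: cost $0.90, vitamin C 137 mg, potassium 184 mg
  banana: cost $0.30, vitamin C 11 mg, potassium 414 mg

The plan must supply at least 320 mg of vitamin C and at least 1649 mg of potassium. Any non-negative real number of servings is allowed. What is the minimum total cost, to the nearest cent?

$2.80

Two binding constraints pin down two serving amounts, so the optimal mix uses at most two foods. The candidates are each food alone (scaled to the tighter of vitamin C/potassium) and each pair with both constraints tight.
orange only: max(320/93, 1649/195) = 8.456 servings → $6.77.
bell pepper only: max(320/137, 1649/184) = 8.962 servings → $8.07.
banana only: max(320/11, 1649/414) = 29.09 servings → $8.73.
orange + bell pepper with both targets exact would need a negative amount; discard.
orange + banana with both tight: 3.145 servings and 2.502 servings → $3.27.
bell pepper + banana with both tight: 2.091 servings and 3.054 servings → $2.80.
Cheapest feasible corner: $2.80.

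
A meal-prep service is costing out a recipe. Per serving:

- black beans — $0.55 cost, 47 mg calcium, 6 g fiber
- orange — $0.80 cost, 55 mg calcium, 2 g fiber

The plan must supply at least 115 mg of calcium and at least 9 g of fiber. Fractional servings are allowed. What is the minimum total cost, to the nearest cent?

$1.35

With two linear requirements the optimum uses one or two foods; enumerate the corners.
black beans only: max(115/47, 9/6) = 2.447 servings → $1.35.
orange only: max(115/55, 9/2) = 4.5 servings → $3.60.
black beans + orange with both tight: 1.123 servings and 1.131 servings → $1.52.
The minimum over all feasible corners is $1.35.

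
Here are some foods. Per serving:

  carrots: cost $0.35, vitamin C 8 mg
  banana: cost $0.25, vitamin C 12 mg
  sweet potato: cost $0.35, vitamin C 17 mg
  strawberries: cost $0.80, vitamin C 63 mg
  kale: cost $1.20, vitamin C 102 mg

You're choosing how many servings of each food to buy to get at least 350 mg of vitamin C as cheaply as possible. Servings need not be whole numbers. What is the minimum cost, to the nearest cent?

$4.12

Cost per mg of vitamin C: kale $0.0118, strawberries $0.0127, sweet potato $0.0206, banana $0.0208, carrots $0.0437.
With no serving limits, use only kale: 350 mg / 102 mg = 3.431 servings × $1.20 = $4.12.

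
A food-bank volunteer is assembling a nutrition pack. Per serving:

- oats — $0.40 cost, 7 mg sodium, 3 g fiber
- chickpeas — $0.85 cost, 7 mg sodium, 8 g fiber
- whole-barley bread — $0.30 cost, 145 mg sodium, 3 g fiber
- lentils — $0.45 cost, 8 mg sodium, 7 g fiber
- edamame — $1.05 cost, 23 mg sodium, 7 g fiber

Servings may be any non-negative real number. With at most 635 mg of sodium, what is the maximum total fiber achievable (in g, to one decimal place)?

Fiber per mg sodium: chickpeas 1.143, lentils 0.875, oats 0.4286, edamame 0.3043, whole-barley bread 0.02069.
With no serving limits, spend the whole sodium allowance on chickpeas: 635 mg / 7 mg × 8 g = 725.7 g.

725.7 g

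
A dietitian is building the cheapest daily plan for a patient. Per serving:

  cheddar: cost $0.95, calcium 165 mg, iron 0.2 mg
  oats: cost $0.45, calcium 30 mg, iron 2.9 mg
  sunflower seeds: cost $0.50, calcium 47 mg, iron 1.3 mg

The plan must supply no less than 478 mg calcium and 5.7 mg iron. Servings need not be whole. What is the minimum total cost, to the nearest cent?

$3.25

At the optimum either one food covers both requirements or two foods hit both targets exactly; no other combination can be cheaper.
cheddar only: max(478/165, 5.7/0.2) = 28.5 servings → $27.07.
oats only: max(478/30, 5.7/2.9) = 15.93 servings → $7.17.
sunflower seeds only: max(478/47, 5.7/1.3) = 10.17 servings → $5.09.
cheddar + oats with both tight: 2.572 servings and 1.788 servings → $3.25.
cheddar + sunflower seeds with both tight: 1.724 servings and 4.119 servings → $3.70.
oats + sunflower seeds with both targets exact would need a negative amount; discard.
So the least-cost plan costs $3.25.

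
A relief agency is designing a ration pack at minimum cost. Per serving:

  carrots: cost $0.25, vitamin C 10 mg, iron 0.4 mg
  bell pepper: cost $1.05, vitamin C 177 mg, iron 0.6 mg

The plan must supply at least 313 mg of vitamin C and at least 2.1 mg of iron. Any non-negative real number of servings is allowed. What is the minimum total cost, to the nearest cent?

Two binding constraints pin down two serving amounts, so the optimal mix uses at most two foods. The candidates are each food alone (scaled to the tighter of vitamin C/iron) and each pair with both constraints tight.
carrots only: max(313/10, 2.1/0.4) = 31.3 servings → $7.83.
bell pepper only: max(313/177, 2.1/0.6) = 3.5 servings → $3.67.
carrots + bell pepper with both tight: 2.838 servings and 1.608 servings → $2.40.
The minimum over all feasible corners is $2.40.

$2.40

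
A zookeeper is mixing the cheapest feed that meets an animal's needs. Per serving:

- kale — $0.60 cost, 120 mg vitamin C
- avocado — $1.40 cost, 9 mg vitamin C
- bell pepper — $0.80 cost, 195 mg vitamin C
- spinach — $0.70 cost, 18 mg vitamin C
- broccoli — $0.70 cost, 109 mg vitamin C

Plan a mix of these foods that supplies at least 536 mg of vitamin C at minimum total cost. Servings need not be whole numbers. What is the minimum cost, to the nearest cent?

$2.20

Cost per mg of vitamin C: bell pepper $0.0041, kale $0.0050, broccoli $0.0064, spinach $0.0389, avocado $0.1556.
With no serving limits, use only bell pepper: 536 mg / 195 mg = 2.749 servings × $0.80 = $2.20.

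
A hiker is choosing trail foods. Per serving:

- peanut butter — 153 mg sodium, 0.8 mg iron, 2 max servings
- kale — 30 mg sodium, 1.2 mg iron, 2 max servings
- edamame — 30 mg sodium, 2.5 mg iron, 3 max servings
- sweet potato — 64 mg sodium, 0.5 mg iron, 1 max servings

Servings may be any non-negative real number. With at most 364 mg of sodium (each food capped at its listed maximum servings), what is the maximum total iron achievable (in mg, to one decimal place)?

Iron per mg sodium: edamame 0.08333, kale 0.04, sweet potato 0.007812, peanut butter 0.005229.
Take 3 servings of edamame: uses 90 mg sodium, +7.5 mg iron (running total 7.5 mg).
Take 2 servings of kale: uses 60 mg sodium, +2.4 mg iron (running total 9.9 mg).
Take 1 serving of sweet potato: uses 64 mg sodium, +0.5 mg iron (running total 10.4 mg).
Take 0.9804 servings of peanut butter: uses 150 mg sodium, +0.8 mg iron (running total 11.2 mg).
Greedy by best ratio exhausts the sodium allowance optimally: 11.2 mg.

11.2 mg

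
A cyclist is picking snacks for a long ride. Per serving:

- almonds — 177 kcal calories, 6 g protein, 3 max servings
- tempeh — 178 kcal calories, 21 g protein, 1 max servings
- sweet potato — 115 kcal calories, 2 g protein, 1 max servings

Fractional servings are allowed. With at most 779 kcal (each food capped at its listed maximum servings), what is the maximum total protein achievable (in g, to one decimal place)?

Protein per kcal: tempeh 0.118, almonds 0.0339, sweet potato 0.01739.
Take 1 serving of tempeh: uses 178 kcal, +21.0 g protein (running total 21.0 g).
Take 3 servings of almonds: uses 531 kcal, +18.0 g protein (running total 39.0 g).
Take 0.6087 servings of sweet potato: uses 70 kcal, +1.2 g protein (running total 40.2 g).
Filling greedily by protein-per-kcal is optimal for one linear limit, giving 40.2 g.

40.2 g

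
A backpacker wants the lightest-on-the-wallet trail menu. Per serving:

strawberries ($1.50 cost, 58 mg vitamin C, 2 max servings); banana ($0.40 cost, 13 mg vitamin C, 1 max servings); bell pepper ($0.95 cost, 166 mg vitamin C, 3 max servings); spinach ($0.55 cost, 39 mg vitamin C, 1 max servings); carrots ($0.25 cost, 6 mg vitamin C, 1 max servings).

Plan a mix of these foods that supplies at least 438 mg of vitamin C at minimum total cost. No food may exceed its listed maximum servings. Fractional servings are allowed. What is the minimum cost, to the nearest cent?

$2.51

Cost per mg of vitamin C: bell pepper $0.0057, spinach $0.0141, strawberries $0.0259, banana $0.0308, carrots $0.0417.
Take 2.639 servings of bell pepper: +438.0 mg vitamin C for $2.51 (total $2.51, still need 0.0 mg).
Filling from the cheapest source first is optimal under one linear minimum: $2.51.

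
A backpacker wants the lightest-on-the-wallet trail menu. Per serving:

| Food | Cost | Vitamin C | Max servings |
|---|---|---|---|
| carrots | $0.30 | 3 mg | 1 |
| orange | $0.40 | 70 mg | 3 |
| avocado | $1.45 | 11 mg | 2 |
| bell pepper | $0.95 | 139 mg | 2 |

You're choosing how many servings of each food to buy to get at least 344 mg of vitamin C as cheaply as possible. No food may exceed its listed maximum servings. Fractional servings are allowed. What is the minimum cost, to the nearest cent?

$2.12

Cost per mg of vitamin C: orange $0.0057, bell pepper $0.0068, carrots $0.1000, avocado $0.1318.
Take 3 servings of orange: +210.0 mg vitamin C for $1.20 (total $1.20, still need 134.0 mg).
Take 0.964 servings of bell pepper: +134.0 mg vitamin C for $0.92 (total $2.12, still need 0.0 mg).
Greedy by cheapest-per-mg is optimal for a single linear constraint, so the minimum cost is $2.12.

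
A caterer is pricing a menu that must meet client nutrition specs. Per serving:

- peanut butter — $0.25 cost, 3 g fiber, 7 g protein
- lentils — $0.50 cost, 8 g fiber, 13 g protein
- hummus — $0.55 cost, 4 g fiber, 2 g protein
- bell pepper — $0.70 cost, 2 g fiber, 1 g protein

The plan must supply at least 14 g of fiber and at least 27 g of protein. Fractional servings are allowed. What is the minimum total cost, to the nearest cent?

$1.00

With two linear requirements the optimum uses one or two foods; enumerate the corners.
peanut butter only: max(14/3, 27/7) = 4.667 servings → $1.17.
lentils only: max(14/8, 27/13) = 2.077 servings → $1.04.
hummus only: max(14/4, 27/2) = 13.5 servings → $7.42.
bell pepper only: max(14/2, 27/1) = 27 servings → $18.90.
peanut butter + lentils with both tight: 2 servings and 1 serving → $1.00.
peanut butter + hummus with both tight: 3.636 servings and 0.7727 servings → $1.33.
peanut butter + bell pepper with both tight: 3.636 servings and 1.545 servings → $1.99.
lentils + hummus: the both-tight solution has a negative serving — not a feasible corner.
lentils + bell pepper: intersection lies outside the first quadrant.
hummus + bell pepper (both tight): parallel constraints — no distinct corner.
Cheapest feasible corner: $1.00.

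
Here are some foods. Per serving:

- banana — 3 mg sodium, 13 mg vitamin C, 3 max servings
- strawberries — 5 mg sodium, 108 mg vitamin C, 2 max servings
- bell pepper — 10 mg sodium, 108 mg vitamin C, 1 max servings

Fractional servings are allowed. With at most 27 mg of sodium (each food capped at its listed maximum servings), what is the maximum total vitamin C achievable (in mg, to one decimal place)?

354.3 mg

Vitamin C per mg sodium: strawberries 21.6, bell pepper 10.8, banana 4.333.
Take 2 servings of strawberries: uses 10 mg sodium, +216.0 mg vitamin C (running total 216.0 mg).
Take 1 serving of bell pepper: uses 10 mg sodium, +108.0 mg vitamin C (running total 324.0 mg).
Take 2.333 servings of banana: uses 7 mg sodium, +30.3 mg vitamin C (running total 354.3 mg).
Filling greedily by vitamin C-per-mg sodium is optimal for one linear limit, giving 354.3 mg.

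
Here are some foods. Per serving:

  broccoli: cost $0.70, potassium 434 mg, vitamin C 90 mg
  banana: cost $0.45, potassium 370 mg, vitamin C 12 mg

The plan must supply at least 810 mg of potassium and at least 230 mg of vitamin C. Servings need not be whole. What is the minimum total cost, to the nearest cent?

$1.79

broccoli only: max(810/434, 230/90) = 2.556 servings → $1.79.
banana only: max(810/370, 230/12) = 19.17 servings → $8.62.
broccoli + banana: the both-tight solution has a negative serving — not a feasible corner.
So the least-cost plan costs $1.79.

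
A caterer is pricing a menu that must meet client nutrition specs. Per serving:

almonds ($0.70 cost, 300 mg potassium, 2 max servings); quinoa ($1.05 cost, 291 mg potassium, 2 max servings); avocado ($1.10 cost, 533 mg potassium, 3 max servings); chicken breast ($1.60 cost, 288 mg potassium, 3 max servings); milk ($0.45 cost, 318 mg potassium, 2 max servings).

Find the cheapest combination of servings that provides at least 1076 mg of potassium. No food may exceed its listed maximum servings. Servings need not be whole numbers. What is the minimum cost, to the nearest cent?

$1.81

Cost per mg of potassium: milk $0.0014, avocado $0.0021, almonds $0.0023, quinoa $0.0036, chicken breast $0.0056.
Take 2 servings of milk: +636.0 mg potassium for $0.90 (total $0.90, still need 440.0 mg).
Take 0.8255 servings of avocado: +440.0 mg potassium for $0.91 (total $1.81, still need 0.0 mg).
Greedy by cheapest-per-mg is optimal for a single linear constraint, so the minimum cost is $1.81.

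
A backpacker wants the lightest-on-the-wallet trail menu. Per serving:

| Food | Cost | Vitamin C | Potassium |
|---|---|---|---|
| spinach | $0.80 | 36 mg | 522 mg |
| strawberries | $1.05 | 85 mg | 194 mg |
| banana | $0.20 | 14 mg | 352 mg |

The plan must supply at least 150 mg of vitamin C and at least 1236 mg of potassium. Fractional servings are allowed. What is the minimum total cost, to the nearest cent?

$1.93

Two binding constraints pin down two serving amounts, so the optimal mix uses at most two foods. The candidates are each food alone (scaled to the tighter of vitamin C/potassium) and each pair with both constraints tight.
spinach only: max(150/36, 1236/522) = 4.167 servings → $3.33.
strawberries only: max(150/85, 1236/194) = 6.371 servings → $6.69.
banana only: max(150/14, 1236/352) = 10.71 servings → $2.14.
spinach + strawberries with both tight: 2.032 servings and 0.9042 servings → $2.57.
spinach + banana: intersection lies outside the first quadrant.
strawberries + banana with both tight: 1.305 servings and 2.792 servings → $1.93.
The minimum over all feasible corners is $1.93.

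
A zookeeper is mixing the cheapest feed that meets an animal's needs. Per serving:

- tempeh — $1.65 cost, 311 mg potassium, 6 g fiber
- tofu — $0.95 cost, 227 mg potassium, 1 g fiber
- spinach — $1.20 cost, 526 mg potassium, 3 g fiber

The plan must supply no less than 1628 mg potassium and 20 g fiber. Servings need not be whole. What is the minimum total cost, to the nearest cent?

$6.10

A basic optimal solution has at most two foods positive. Try each food alone and each pair with both targets met exactly.
tempeh only: max(1628/311, 20/6) = 5.235 servings → $8.64.
tofu only: max(1628/227, 20/1) = 20 servings → $19.00.
spinach only: max(1628/526, 20/3) = 6.667 servings → $8.00.
tempeh + tofu with both tight: 2.771 servings and 3.376 servings → $7.78.
tempeh + spinach with both tight: 2.535 servings and 1.596 servings → $6.10.
tofu + spinach: the both-tight solution has a negative serving — not a feasible corner.
So the least-cost plan costs $6.10.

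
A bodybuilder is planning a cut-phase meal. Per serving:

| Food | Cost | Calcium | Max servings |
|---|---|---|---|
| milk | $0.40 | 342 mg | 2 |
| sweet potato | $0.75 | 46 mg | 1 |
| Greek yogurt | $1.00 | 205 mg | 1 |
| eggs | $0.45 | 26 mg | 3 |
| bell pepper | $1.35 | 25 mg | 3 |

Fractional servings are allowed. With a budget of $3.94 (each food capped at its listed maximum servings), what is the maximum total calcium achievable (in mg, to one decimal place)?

Calcium per dollar: milk 855, Greek yogurt 205, sweet potato 61.33, eggs 57.78, bell pepper 18.52.
Take 2 servings of milk: spends $0.80, +684.0 mg calcium (running total 684.0 mg).
Take 1 serving of Greek yogurt: spends $1.00, +205.0 mg calcium (running total 889.0 mg).
Take 1 serving of sweet potato: spends $0.75, +46.0 mg calcium (running total 935.0 mg).
Take 3 servings of eggs: spends $1.35, +78.0 mg calcium (running total 1013.0 mg).
Take 0.02963 servings of bell pepper: spends $0.04, +0.7 mg calcium (running total 1013.7 mg).
Filling greedily by calcium-per-dollar is optimal for one linear limit, giving 1013.7 mg.

1013.7 mg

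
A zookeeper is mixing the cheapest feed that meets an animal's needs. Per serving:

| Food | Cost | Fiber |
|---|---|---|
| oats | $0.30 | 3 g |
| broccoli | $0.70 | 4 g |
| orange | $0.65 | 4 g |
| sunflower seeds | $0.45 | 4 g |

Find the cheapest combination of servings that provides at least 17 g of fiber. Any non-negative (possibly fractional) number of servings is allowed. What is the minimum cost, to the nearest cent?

Cost per g of fiber: oats $0.1000, sunflower seeds $0.1125, orange $0.1625, broccoli $0.1750.
With no serving limits, use only oats: 17 g / 3 g = 5.667 servings × $0.30 = $1.70.

$1.70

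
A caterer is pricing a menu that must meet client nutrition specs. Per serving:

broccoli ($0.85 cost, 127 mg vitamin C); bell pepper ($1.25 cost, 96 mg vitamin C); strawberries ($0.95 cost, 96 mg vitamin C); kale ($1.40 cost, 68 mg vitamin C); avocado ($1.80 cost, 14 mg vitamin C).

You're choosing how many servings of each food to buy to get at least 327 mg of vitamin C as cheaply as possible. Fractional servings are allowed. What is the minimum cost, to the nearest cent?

Cost per mg of vitamin C: broccoli $0.0067, strawberries $0.0099, bell pepper $0.0130, kale $0.0206, avocado $0.1286.
With no serving limits, use only broccoli: 327 mg / 127 mg = 2.575 servings × $0.85 = $2.19.

$2.19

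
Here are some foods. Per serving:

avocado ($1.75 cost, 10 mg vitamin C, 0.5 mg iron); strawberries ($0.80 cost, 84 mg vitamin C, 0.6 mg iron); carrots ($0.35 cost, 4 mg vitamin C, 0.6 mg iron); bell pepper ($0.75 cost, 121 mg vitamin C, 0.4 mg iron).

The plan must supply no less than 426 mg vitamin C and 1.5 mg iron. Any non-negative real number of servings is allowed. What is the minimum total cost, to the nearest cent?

$2.69

Minimising a linear cost over {vitamin C ≥ 426, iron ≥ 1.5, servings ≥ 0} — the optimum is at a vertex, using one or two foods.
avocado only: max(426/10, 1.5/0.5) = 42.6 servings → $74.55.
strawberries only: max(426/84, 1.5/0.6) = 5.071 servings → $4.06.
carrots only: max(426/4, 1.5/0.6) = 106.5 servings → $37.27.
bell pepper only: max(426/121, 1.5/0.4) = 3.75 servings → $2.81.
avocado + strawberries: intersection lies outside the first quadrant.
avocado + carrots: intersection lies outside the first quadrant.
avocado + bell pepper with both tight: 0.1965 servings and 3.504 servings → $2.97.
strawberries + carrots: intersection lies outside the first quadrant.
strawberries + bell pepper with both tight: 0.2846 servings and 3.323 servings → $2.72.
carrots + bell pepper with both tight: 0.1563 servings and 3.515 servings → $2.69.
So the least-cost plan costs $2.69.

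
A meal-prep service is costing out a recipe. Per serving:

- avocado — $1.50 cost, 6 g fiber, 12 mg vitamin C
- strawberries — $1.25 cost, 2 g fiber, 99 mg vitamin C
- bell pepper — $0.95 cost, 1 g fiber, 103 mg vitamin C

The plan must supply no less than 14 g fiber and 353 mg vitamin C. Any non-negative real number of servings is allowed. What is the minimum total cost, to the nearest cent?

$5.75

Compare the cost at each extreme point of the feasible region.
avocado only: max(14/6, 353/12) = 29.42 servings → $44.12.
strawberries only: max(14/2, 353/99) = 7 servings → $8.75.
bell pepper only: max(14/1, 353/103) = 14 servings → $13.30.
avocado + strawberries with both tight: 1.193 servings and 3.421 servings → $6.07.
avocado + bell pepper with both tight: 1.797 servings and 3.218 servings → $5.75.
strawberries + bell pepper: intersection lies outside the first quadrant.
Cheapest feasible corner: $5.75.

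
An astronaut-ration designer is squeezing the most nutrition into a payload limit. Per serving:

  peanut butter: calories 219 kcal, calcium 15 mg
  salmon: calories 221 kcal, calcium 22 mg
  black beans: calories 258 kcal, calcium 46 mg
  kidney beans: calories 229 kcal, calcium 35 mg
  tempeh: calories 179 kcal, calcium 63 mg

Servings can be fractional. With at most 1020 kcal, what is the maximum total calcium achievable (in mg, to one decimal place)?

359.0 mg

Calcium per kcal: tempeh 0.352, black beans 0.1783, kidney beans 0.1528, salmon 0.09955, peanut butter 0.06849.
With no serving limits, spend the whole calories allowance on tempeh: 1020 kcal / 179 kcal × 63 mg = 359.0 mg.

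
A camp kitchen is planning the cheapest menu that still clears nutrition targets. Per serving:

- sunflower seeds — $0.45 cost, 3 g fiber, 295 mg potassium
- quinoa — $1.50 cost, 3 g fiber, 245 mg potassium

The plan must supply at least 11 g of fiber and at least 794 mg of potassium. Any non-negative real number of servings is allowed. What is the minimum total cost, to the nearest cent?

Check every corner: each single food scaled to meet both minima, and each pair solved so both constraints bind.
sunflower seeds only: max(11/3, 794/295) = 3.667 servings → $1.65.
quinoa only: max(11/3, 794/245) = 3.667 servings → $5.50.
sunflower seeds + quinoa: intersection lies outside the first quadrant.
The minimum over all feasible corners is $1.65.

$1.65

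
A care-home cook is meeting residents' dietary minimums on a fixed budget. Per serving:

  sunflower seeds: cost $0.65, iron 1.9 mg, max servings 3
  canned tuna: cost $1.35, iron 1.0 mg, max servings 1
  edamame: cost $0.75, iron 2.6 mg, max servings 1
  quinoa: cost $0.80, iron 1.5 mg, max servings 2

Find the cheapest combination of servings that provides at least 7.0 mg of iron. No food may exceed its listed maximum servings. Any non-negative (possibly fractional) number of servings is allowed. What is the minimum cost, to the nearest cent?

$2.26

Cost per mg of iron: edamame $0.2885, sunflower seeds $0.3421, quinoa $0.5333, canned tuna $1.3500.
Take 1 serving of edamame: +2.6 mg iron for $0.75 (total $0.75, still need 4.4 mg).
Take 2.316 servings of sunflower seeds: +4.4 mg iron for $1.51 (total $2.26, still need 0.0 mg).
Filling from the cheapest source first is optimal under one linear minimum: $2.26.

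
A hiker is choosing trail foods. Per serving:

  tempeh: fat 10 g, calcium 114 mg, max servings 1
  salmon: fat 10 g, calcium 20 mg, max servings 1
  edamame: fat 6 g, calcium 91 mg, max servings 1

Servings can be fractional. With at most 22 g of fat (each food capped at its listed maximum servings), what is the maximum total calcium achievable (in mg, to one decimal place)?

Calcium per g fat: edamame 15.17, tempeh 11.4, salmon 2.
Take 1 serving of edamame: uses 6 g fat, +91.0 mg calcium (running total 91.0 mg).
Take 1 serving of tempeh: uses 10 g fat, +114.0 mg calcium (running total 205.0 mg).
Take 0.6 servings of salmon: uses 6 g fat, +12.0 mg calcium (running total 217.0 mg).
Filling greedily by calcium-per-g fat is optimal for one linear limit, giving 217.0 mg.

217.0 mg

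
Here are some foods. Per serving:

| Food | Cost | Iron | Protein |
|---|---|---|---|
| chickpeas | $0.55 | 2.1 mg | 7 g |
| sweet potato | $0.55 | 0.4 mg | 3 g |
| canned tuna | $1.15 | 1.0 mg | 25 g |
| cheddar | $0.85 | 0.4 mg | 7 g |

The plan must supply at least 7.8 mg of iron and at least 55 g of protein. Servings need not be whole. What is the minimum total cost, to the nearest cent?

$3.23

An LP optimum is at a vertex; with two nutrient constraints at most two foods are used. Check each candidate.
chickpeas only: max(7.8/2.1, 55/7) = 7.857 servings → $4.32.
sweet potato only: max(7.8/0.4, 55/3) = 19.5 servings → $10.72.
canned tuna only: max(7.8/1.0, 55/25) = 7.8 servings → $8.97.
cheddar only: max(7.8/0.4, 55/7) = 19.5 servings → $16.57.
chickpeas + sweet potato with both tight: 0.4 servings and 17.4 servings → $9.79.
chickpeas + canned tuna with both tight: 3.077 servings and 1.338 servings → $3.23.
chickpeas + cheddar with both tight: 2.739 servings and 5.118 servings → $5.86.
sweet potato + canned tuna with both targets exact would need a negative amount; discard.
sweet potato + cheddar: intersection lies outside the first quadrant.
canned tuna + cheddar: intersection lies outside the first quadrant.
So the least-cost plan costs $3.23.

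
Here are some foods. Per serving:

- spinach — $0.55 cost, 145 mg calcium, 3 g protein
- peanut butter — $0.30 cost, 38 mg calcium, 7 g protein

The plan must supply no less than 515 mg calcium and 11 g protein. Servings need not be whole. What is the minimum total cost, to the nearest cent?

$1.96

spinach only: max(515/145, 11/3) = 3.667 servings → $2.02.
peanut butter only: max(515/38, 11/7) = 13.55 servings → $4.07.
spinach + peanut butter with both tight: 3.537 servings and 0.05549 servings → $1.96.
Cheapest feasible corner: $1.96.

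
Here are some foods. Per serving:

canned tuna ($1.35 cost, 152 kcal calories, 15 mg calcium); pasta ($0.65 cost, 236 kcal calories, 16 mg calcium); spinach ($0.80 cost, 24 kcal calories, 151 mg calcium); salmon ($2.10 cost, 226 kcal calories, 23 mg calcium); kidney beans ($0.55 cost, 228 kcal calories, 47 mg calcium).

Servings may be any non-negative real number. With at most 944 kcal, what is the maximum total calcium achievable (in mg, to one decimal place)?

5939.3 mg

Calcium per kcal: spinach 6.292, kidney beans 0.2061, salmon 0.1018, canned tuna 0.09868, pasta 0.0678.
With no serving limits, spend the whole calories allowance on spinach: 944 kcal / 24 kcal × 151 mg = 5939.3 mg.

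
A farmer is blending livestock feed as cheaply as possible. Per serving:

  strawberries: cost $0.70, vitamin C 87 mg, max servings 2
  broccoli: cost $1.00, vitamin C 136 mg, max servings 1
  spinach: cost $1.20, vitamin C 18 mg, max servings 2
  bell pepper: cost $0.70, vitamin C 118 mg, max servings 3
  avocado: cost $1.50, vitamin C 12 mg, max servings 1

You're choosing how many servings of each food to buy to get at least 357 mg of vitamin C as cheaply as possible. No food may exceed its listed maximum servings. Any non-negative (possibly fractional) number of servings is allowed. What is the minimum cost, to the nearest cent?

$2.12

Cost per mg of vitamin C: bell pepper $0.0059, broccoli $0.0074, strawberries $0.0080, spinach $0.0667, avocado $0.1250.
Take 3 servings of bell pepper: +354.0 mg vitamin C for $2.10 (total $2.10, still need 3.0 mg).
Take 0.02206 servings of broccoli: +3.0 mg vitamin C for $0.02 (total $2.12, still need 0.0 mg).
Filling from the cheapest source first is optimal under one linear minimum: $2.12.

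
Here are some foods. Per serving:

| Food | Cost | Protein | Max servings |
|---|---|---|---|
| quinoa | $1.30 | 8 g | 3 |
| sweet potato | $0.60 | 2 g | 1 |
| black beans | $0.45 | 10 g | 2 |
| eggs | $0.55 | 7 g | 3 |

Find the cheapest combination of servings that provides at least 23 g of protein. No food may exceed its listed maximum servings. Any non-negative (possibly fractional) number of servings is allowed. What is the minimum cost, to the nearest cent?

$1.14

Cost per g of protein: black beans $0.0450, eggs $0.0786, quinoa $0.1625, sweet potato $0.3000.
Take 2 servings of black beans: +20.0 g protein for $0.90 (total $0.90, still need 3.0 g).
Take 0.4286 servings of eggs: +3.0 g protein for $0.24 (total $1.14, still need 0.0 g).
Filling from the cheapest source first is optimal under one linear minimum: $1.14.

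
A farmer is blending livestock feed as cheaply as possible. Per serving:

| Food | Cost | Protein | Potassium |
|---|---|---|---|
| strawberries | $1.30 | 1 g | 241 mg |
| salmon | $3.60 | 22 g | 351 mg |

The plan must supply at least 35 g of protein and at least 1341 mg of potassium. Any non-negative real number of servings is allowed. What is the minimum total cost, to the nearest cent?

$9.68

Minimising a linear cost over {protein ≥ 35, potassium ≥ 1341, servings ≥ 0} — the optimum is at a vertex, using one or two foods.
strawberries only: max(35/1, 1341/241) = 35 servings → $45.50.
salmon only: max(35/22, 1341/351) = 3.821 servings → $13.75.
strawberries + salmon with both tight: 3.477 servings and 1.433 servings → $9.68.
The minimum over all feasible corners is $9.68.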